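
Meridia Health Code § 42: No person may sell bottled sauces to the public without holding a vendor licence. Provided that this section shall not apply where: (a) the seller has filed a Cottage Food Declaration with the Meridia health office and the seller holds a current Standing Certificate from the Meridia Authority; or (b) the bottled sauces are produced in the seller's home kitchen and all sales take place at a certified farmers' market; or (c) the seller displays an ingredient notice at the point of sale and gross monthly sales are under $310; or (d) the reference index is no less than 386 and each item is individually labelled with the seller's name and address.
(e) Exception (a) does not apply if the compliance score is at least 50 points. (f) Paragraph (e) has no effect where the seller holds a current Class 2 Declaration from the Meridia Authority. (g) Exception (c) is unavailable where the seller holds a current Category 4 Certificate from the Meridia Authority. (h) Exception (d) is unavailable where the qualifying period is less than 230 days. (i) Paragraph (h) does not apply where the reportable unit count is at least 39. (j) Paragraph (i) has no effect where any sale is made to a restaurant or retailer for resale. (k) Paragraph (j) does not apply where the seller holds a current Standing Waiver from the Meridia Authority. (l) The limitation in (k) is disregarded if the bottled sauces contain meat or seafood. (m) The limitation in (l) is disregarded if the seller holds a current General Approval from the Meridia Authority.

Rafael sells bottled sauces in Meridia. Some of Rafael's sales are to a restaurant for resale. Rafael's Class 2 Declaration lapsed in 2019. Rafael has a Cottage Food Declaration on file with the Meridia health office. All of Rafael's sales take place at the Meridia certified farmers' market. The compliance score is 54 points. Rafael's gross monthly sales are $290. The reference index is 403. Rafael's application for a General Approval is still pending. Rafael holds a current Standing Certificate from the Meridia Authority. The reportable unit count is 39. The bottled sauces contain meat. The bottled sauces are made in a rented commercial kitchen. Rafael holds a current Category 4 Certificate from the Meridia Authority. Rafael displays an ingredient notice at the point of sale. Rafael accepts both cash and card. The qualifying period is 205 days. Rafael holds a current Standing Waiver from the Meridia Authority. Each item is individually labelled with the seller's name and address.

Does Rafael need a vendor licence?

Exception (a) is satisfied on its face — a Cottage Food Declaration is on file; a current Standing Certificate is held. But: (e) applies — the compliance score is 54 points, meeting the 50 points threshold. (f) is not engaged (the Class 2 Declaration is not current), so (e) stands. So (a) is unavailable.
Exception (b) does not apply: the bottled sauces are made in a commercial kitchen, not a home kitchen.
Exception (c): an ingredient notice is displayed; gross monthly sales are $290, under the $310 limit — every condition holds. However, paragraph (g) must be considered: (g) applies — a current Category 4 Certificate is held. Exception (c) does not apply.
Exception (d) is satisfied on its face — the reference index is 403, meeting the 386 threshold; items are individually labelled. Turning to paragraphs (h)–(m): (h) operates against (d): the qualifying period is 205 days, less than the 230 days limit. (i) would limit (h) — the reportable unit count is 39, meeting the 39 threshold — but (j) sets (i) aside: (j) is triggered — some sales are to a restaurant for resale. (k) would limit (j) — a current Standing Waiver is held — but (l) sets (k) aside: (l) applies — the bottled sauces contain meat. (m) is not triggered (the General Approval is not current), so (l) stands. Exception (d) does not apply.
No exception is made out. Rafael falls within the general rule.

Yes — Rafael must hold a vendor licence.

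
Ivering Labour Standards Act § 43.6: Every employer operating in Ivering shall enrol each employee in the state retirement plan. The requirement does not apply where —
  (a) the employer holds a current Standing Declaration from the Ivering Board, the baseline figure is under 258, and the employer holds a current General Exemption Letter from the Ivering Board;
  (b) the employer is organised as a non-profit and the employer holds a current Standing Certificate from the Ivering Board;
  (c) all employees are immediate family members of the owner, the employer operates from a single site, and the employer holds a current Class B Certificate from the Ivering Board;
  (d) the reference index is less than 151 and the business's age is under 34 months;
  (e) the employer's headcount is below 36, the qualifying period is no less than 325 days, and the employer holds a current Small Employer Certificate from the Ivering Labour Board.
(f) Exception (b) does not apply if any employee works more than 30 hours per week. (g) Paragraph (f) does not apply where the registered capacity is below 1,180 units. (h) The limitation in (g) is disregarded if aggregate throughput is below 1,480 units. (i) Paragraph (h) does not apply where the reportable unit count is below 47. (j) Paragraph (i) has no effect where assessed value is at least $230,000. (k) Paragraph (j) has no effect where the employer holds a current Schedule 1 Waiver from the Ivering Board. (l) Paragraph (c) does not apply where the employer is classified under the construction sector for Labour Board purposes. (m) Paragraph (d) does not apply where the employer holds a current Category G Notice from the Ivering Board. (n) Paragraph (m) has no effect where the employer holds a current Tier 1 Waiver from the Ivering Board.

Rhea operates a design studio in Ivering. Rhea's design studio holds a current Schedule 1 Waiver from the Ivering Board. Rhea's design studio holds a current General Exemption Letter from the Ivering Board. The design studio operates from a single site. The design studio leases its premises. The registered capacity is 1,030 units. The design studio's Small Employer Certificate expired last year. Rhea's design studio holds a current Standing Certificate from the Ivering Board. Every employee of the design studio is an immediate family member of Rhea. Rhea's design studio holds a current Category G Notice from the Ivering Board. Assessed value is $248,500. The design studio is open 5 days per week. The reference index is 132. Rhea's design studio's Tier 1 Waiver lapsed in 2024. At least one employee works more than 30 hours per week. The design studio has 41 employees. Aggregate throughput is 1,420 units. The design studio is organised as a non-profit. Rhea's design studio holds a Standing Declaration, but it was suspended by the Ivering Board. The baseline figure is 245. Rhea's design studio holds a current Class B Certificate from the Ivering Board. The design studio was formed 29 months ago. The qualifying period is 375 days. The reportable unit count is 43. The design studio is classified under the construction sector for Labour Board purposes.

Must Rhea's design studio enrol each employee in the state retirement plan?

Exception (a) does not apply: there is no Standing Declaration in force.
Exception (b) is satisfied on its face — the employer is a non-profit; a current Standing Certificate is held. Applying paragraphs (f)–(k): (f) would limit (b) — at least one employee exceeds 30 hours/week — but (g) sets (f) aside: (g) operates — the registered capacity is 1,030 units, below the 1,180 units limit. (h) operates (aggregate throughput is 1,420 units, below the 1,480 units limit), but is set aside by (i): (i) operates against (h): the reportable unit count is 43, below the 47 limit. (j) would limit (i) — assessed value is $248,500, meeting the $230,000 threshold — but (k) sets (j) aside: (k) is triggered — a current Schedule 1 Waiver is held. So (b) applies.
Exception (c)'s conditions are all satisfied: every employee is an immediate family member; the employer operates from a single site; a current Class B Certificate is held. However, paragraph (l) must be considered: (l) operates — the design studio is classified under the construction sector. So (c) is unavailable.
Exception (d): the reference index is 132, less than the 151 limit; the business's age is 29 months, under the 34 months limit — every condition holds. But: (m) operates against (d): a current Category G Notice is held. (n) is not triggered (no current Tier 1 Waiver is held), so (m) stands. (d) is therefore removed.
Exception (e) requires that the employer's headcount is below 36; but the employer's headcount is 41, not below 36, so (e) is unavailable.

No — exception (b) applies; Rhea's design studio is not required to enrol each employee in the state retirement plan.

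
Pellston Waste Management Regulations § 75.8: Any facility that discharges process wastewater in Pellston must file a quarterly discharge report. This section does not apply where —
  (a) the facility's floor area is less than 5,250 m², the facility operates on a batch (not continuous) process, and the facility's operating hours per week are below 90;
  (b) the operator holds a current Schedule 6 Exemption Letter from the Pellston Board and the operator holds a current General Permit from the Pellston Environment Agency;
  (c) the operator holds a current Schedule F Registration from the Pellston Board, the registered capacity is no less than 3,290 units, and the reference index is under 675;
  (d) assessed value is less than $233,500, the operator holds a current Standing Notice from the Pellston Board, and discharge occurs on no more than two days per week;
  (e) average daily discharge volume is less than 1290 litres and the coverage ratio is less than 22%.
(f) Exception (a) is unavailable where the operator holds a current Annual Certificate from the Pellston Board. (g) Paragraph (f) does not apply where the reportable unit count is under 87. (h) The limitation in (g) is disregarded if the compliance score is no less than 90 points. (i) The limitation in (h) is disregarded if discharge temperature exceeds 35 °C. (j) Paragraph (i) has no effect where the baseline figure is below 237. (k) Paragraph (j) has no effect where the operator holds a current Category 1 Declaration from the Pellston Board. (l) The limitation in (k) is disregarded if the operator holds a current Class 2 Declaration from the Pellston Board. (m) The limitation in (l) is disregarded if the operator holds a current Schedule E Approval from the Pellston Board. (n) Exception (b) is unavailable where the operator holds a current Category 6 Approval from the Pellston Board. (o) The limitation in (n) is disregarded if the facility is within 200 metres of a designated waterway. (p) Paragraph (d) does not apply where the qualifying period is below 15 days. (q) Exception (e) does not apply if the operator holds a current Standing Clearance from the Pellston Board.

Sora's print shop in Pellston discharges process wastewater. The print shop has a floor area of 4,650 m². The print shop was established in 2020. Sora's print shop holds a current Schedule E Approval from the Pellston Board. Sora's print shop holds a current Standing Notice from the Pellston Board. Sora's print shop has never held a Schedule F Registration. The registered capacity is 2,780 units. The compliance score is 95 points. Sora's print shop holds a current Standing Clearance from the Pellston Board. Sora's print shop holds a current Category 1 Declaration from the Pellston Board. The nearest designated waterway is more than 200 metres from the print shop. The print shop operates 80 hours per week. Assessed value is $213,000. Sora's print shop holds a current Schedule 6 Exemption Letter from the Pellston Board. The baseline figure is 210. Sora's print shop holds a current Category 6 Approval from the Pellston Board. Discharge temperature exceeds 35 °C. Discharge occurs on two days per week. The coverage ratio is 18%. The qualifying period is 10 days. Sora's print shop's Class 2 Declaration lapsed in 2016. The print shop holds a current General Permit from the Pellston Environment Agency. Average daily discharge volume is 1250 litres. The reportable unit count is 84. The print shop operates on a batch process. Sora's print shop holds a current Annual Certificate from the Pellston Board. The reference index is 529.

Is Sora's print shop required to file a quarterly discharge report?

No — exception (a) applies; Sora's print shop is not required to file a quarterly discharge report.

Exception (a) is satisfied on its face — the facility's floor area is 4,650 m², less than the 5,250 m² limit; the facility operates on a batch process; the facility's operating hours per week are 80, below the 90 limit. As to paragraphs (f)–(m): (f) would limit (a) — a current Annual Certificate is held — but (g) sets (f) aside: (g) operates against (f): the reportable unit count is 84, under the 87 limit. (h) would limit (g) — the compliance score is 95 points, meeting the 90 points threshold — but (i) sets (h) aside: (i) is engaged — discharge temperature exceeds 35 °C. (j) would limit (i) — the baseline figure is 210, below the 237 limit — but (k) sets (j) aside: (k) applies — a current Category 1 Declaration is held. (l), which would lift (k), does not operate here — there is no Class 2 Declaration in force. (a) remains available.
Exception (b) is satisfied on its face — a current Schedule 6 Exemption Letter is held; a current General Permit is held. Turning to paragraphs (n)–(o): (n) is triggered — a current Category 6 Approval is held. (o) does not operate here (the print shop is more than 200 m from any designated waterway), so (n) stands. (b) is therefore removed.
Exception (c) does not apply: no current Schedule F Registration is held.
All of (d)'s requirements are met (assessed value is $213,000, less than the $233,500 limit; a current Standing Notice is held; discharge occurs on no more than two days per week). Turning to paragraph (p): (p) operates against (d): the qualifying period is 10 days, below the 15 days limit. Exception (d) does not apply.
Exception (e)'s conditions are all satisfied: average daily discharge volume is 1250 litres, less than the 1290 litres limit; the coverage ratio is 18%, less than the 22% limit. But: (q) operates — a current Standing Clearance is held. So (e) is unavailable.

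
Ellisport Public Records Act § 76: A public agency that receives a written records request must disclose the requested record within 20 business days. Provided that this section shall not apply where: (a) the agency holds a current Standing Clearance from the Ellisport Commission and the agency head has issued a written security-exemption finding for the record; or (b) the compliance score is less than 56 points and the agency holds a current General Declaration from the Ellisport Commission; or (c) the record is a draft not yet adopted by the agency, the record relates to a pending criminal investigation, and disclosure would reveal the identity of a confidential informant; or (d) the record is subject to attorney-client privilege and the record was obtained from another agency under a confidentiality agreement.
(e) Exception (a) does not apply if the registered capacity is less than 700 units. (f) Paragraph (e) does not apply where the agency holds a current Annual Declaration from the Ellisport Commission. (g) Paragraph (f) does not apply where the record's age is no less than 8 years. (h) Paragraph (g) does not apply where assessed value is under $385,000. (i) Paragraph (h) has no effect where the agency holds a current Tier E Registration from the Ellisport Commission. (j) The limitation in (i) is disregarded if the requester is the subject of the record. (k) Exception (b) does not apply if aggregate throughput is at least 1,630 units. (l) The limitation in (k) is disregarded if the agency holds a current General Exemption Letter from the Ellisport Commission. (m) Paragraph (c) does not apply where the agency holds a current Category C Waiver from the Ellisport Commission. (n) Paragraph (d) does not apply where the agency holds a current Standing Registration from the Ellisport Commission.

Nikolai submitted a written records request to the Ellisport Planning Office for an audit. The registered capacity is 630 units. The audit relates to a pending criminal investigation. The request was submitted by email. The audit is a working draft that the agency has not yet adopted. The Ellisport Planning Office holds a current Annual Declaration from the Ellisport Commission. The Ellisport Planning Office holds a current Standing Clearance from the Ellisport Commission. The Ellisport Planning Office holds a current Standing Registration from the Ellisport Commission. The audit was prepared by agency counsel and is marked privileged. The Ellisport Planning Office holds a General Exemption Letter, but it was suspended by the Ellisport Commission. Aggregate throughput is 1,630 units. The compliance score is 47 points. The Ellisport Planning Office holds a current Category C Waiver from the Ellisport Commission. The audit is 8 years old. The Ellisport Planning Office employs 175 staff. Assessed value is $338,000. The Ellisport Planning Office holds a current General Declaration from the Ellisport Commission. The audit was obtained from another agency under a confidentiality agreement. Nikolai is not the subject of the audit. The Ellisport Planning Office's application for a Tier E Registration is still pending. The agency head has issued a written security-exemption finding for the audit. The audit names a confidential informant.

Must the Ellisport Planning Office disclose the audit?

Exception (a)'s conditions are all satisfied: a current Standing Clearance is held; a written security-exemption finding has been issued. Applying paragraphs (e)–(j): (e) would limit (a) — the registered capacity is 630 units, less than the 700 units limit — but (f) sets (e) aside: (f) operates against (e): a current Annual Declaration is held. (g) would limit (f) — the record's age is 8 years, meeting the 8 years threshold — but (h) sets (g) aside: (h) applies — assessed value is $338,000, under the $385,000 limit. (i), which would lift (h), is inapplicable — there is no Tier E Registration in force. Exception (a) stands.
All of (b)'s requirements are met (the compliance score is 47 points, less than the 56 points limit; a current General Declaration is held). However, paragraphs (k)–(l) must be considered: (k) is triggered — aggregate throughput is 1,630 units, meeting the 1,630 units threshold. (l) is inapplicable (there is no General Exemption Letter in force), so (k) stands. Exception (b) does not apply.
Exception (c)'s conditions are all satisfied: the audit is an unadopted draft; the audit relates to a pending investigation; the audit names a confidential informant. Turning to paragraph (m): (m) operates against (c): a current Category C Waiver is held. So (c) is unavailable.
Exception (d)'s conditions are all satisfied: the audit is privileged; the audit was obtained under a confidentiality agreement. But applying paragraph (n): (n) operates against (d): a current Standing Registration is held. So (d) is unavailable.

No — exception (a) applies; the Ellisport Planning Office is not required to disclose the audit.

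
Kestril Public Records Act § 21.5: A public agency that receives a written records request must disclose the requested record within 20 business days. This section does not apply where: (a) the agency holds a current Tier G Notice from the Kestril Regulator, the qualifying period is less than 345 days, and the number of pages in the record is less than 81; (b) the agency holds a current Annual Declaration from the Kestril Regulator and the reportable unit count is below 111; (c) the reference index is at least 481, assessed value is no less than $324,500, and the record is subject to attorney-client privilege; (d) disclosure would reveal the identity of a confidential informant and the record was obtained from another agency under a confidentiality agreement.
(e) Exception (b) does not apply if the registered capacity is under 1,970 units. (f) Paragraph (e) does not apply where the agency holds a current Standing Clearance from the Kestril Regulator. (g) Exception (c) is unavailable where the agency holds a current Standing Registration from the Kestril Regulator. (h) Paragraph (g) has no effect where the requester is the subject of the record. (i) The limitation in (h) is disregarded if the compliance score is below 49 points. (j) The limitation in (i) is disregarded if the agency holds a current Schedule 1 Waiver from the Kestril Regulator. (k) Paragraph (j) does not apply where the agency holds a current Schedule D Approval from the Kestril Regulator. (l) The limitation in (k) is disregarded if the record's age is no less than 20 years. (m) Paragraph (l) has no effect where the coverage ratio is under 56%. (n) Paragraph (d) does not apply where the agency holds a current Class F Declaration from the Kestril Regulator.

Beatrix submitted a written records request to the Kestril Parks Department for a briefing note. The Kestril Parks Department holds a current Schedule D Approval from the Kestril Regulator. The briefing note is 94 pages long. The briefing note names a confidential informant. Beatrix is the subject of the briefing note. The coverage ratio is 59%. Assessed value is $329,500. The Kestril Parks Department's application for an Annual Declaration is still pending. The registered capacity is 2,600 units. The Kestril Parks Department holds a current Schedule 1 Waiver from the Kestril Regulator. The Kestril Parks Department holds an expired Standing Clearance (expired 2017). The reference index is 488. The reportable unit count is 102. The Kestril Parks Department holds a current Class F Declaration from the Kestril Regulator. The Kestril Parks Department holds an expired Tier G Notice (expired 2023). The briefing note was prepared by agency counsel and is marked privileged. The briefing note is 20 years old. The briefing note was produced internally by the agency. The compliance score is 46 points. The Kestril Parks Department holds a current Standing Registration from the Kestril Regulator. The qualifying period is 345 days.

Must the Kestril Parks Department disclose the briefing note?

Exception (a) does not apply: the Tier G Notice is not current.
Exception (b) requires that the agency holds a current Annual Declaration from the Kestril Regulator; but there is no Annual Declaration in force, so (b) is unavailable.
All of (c)'s requirements are met (the reference index is 488, meeting the 481 threshold; assessed value is $329,500, meeting the $324,500 threshold; the briefing note is privileged). Applying paragraphs (g)–(m): (g) would limit (c) — a current Standing Registration is held — but (h) sets (g) aside: (h) operates against (g): Beatrix is the subject of the briefing note. (i) would limit (h) — the compliance score is 46 points, below the 49 points limit — but (j) sets (i) aside: (j) is triggered — a current Schedule 1 Waiver is held. (k) would limit (j) — a current Schedule D Approval is held — but (l) sets (k) aside: (l) operates — the record's age is 20 years, meeting the 20 years threshold. (m) is not engaged (the coverage ratio is 59%, not under 56%), so (l) stands. Exception (c) stands.
Exception (d) does not apply: the briefing note was produced internally.

No — exception (c) applies; the Kestril Parks Department is not required to disclose the briefing note.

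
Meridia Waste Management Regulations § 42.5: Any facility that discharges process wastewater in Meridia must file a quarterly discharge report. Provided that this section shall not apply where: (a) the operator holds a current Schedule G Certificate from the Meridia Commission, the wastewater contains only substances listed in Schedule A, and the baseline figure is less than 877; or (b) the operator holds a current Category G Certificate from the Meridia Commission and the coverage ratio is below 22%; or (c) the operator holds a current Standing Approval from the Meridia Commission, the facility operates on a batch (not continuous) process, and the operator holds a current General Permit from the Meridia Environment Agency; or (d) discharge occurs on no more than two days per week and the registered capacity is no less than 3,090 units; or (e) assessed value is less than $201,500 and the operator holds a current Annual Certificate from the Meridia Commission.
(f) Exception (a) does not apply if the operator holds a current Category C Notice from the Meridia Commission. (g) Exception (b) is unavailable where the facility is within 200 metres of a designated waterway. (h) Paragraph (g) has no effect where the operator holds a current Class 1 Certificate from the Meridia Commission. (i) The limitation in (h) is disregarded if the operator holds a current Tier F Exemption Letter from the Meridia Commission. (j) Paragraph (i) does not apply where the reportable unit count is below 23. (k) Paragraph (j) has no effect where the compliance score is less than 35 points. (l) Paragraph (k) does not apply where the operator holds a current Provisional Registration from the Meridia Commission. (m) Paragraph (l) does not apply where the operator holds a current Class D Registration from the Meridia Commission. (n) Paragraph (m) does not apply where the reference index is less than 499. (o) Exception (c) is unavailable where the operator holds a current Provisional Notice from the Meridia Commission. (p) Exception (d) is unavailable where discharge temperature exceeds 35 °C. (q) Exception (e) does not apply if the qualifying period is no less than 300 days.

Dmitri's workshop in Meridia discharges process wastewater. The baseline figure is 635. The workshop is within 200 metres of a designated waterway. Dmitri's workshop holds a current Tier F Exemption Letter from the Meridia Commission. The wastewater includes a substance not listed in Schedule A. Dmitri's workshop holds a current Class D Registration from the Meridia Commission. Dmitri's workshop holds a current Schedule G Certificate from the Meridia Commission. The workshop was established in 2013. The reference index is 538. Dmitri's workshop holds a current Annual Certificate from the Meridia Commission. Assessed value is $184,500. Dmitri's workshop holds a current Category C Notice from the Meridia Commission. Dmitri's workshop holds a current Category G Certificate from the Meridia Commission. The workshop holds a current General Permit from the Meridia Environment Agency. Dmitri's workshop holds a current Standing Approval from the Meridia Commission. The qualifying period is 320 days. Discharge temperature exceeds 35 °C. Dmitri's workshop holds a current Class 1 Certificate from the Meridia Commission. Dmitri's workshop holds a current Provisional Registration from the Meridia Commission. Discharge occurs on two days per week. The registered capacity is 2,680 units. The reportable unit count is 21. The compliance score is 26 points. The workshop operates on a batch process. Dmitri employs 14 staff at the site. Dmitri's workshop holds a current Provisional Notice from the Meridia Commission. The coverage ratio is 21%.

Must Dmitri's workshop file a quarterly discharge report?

Exception (a) does not apply: the wastewater includes a non-Schedule-A substance.
Exception (b) is satisfied on its face — a current Category G Certificate is held; the coverage ratio is 21%, below the 22% limit. However, paragraphs (g)–(n) must be considered: (g) operates against (b): the workshop is within 200 m of a designated waterway. (h) is triggered (a current Class 1 Certificate is held), but is set aside by (i): (i) operates against (h): a current Tier F Exemption Letter is held. (j) applies (the reportable unit count is 21, below the 23 limit), but is displaced by (k): (k) is engaged — the compliance score is 26 points, less than the 35 points limit. (l) would limit (k) — a current Provisional Registration is held — but (m) sets (l) aside: (m) operates against (l): a current Class D Registration is held. (n), which would lift (m), is inapplicable — the reference index is 538, not less than 499. Exception (b) does not apply.
Exception (c)'s conditions are all satisfied: a current Standing Approval is held; the facility operates on a batch process; a current General Permit is held. But: (o) operates against (c): a current Provisional Notice is held. Exception (c) does not apply.
Exception (d) fails — the registered capacity is 2,680 units, short of 3,090 units.
Exception (e): assessed value is $184,500, less than the $201,500 limit; a current Annual Certificate is held — every condition holds. But applying paragraph (q): (q) operates against (e): the qualifying period is 320 days, meeting the 300 days threshold. (e) is therefore removed.
No exception displaces § 42.5.

Yes — Dmitri's workshop must file a quarterly discharge report.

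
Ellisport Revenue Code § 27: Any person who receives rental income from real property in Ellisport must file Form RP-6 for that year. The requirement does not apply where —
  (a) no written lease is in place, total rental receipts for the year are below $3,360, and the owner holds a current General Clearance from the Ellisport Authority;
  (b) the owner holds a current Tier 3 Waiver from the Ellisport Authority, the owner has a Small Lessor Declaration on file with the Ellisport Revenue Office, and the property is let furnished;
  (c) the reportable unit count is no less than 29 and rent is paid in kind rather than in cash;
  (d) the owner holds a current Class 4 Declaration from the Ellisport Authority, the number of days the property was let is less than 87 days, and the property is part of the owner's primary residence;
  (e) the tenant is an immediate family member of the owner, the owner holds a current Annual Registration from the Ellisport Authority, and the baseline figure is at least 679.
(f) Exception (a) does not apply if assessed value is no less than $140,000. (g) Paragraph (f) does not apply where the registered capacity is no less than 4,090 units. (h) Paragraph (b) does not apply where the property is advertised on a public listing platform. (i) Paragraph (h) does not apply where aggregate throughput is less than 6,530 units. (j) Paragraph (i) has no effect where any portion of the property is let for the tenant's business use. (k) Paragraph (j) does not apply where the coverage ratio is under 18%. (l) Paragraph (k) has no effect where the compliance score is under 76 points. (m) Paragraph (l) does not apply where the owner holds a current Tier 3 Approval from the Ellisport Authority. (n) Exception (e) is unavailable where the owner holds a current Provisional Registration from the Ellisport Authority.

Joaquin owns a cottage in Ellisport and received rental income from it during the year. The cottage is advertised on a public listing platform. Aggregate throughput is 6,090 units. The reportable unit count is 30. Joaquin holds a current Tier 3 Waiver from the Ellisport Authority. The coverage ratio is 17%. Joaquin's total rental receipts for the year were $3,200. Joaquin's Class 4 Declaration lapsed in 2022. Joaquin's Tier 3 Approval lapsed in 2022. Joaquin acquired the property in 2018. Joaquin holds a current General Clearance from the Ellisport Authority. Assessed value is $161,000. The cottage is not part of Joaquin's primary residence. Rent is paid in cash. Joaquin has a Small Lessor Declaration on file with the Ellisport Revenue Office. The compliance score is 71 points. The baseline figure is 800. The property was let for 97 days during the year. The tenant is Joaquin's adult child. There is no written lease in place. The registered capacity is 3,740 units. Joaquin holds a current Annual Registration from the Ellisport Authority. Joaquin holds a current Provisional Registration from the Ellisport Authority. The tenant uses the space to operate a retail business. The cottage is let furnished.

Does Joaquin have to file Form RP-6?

Exception (a) is satisfied on its face — there is no written lease; total rental receipts for the year are $3,200, below the $3,360 limit; a current General Clearance is held. But applying paragraphs (f)–(g): (f) operates — assessed value is $161,000, meeting the $140,000 threshold. (g), which would lift (f), is not engaged — the registered capacity is 3,740 units, short of 4,090 units. So (a) is unavailable.
Exception (b)'s conditions are all satisfied: a current Tier 3 Waiver is held; a Small Lessor Declaration is on file; the property is let furnished. But applying paragraphs (h)–(m): (h) is triggered — the property is publicly advertised. (i) is engaged (aggregate throughput is 6,090 units, less than the 6,530 units limit), but yields to (j): (j) is triggered — the space is let for business use. (k) is engaged (the coverage ratio is 17%, under the 18% limit), but yields to (l): (l) applies — the compliance score is 71 points, under the 76 points limit. (m) is not engaged (the Tier 3 Approval is not current), so (l) stands. So (b) is unavailable.
Exception (c) does not apply: rent is paid in cash.
Exception (d) requires that the owner holds a current Class 4 Declaration from the Ellisport Authority; but there is no Class 4 Declaration in force, so (d) is unavailable.
Exception (e): the tenant is an immediate family member; a current Annual Registration is held; the baseline figure is 800, meeting the 679 threshold — every condition holds. However, paragraph (n) must be considered: (n) operates against (e): a current Provisional Registration is held. (e) is therefore removed.
None of the exceptions is available; § 27 applies in full.

Yes — Joaquin must file Form RP-6.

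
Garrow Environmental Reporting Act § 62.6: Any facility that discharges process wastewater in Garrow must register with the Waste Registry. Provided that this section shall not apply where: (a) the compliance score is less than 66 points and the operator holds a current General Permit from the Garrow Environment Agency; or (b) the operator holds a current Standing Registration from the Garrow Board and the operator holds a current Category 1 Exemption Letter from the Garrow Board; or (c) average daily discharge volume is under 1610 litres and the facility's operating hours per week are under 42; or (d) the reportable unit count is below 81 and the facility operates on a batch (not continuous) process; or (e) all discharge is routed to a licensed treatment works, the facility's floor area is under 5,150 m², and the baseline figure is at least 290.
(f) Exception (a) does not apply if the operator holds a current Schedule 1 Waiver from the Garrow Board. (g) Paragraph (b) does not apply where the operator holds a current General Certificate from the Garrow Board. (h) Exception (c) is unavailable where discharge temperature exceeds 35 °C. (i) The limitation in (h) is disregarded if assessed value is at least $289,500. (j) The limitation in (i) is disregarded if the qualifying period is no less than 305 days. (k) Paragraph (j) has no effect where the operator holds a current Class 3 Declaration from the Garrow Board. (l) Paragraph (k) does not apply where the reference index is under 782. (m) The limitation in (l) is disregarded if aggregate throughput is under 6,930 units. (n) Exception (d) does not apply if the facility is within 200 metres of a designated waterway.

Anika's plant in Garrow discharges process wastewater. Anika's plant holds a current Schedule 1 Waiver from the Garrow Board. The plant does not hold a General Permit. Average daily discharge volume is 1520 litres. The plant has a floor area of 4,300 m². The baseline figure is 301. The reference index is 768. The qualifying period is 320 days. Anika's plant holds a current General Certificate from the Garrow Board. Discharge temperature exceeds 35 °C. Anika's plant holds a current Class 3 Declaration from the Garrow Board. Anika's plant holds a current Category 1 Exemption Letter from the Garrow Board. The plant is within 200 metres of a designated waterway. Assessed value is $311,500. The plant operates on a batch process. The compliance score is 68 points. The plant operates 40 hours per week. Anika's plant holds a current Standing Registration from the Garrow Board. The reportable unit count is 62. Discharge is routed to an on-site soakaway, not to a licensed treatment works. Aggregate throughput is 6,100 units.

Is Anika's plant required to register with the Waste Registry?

Exception (a) fails — the compliance score is 68 points, not less than 66 points.
Exception (b)'s conditions are all satisfied: a current Standing Registration is held; a current Category 1 Exemption Letter is held. But: (g) operates against (b): a current General Certificate is held. Exception (b) does not apply.
All of (c)'s requirements are met (average daily discharge volume is 1520 litres, under the 1610 litres limit; the facility's operating hours per week are 40, under the 42 limit). Under paragraphs (h)–(m): (h) is engaged (discharge temperature exceeds 35 °C), but is displaced by (i): (i) operates against (h): assessed value is $311,500, meeting the $289,500 threshold. (j) applies (the qualifying period is 320 days, meeting the 305 days threshold), but is displaced by (k): (k) applies — a current Class 3 Declaration is held. (l) is engaged (the reference index is 768, under the 782 limit), but yields to (m): (m) is engaged — aggregate throughput is 6,100 units, under the 6,930 units limit. Exception (c) stands.
Exception (d)'s conditions are all satisfied: the reportable unit count is 62, below the 81 limit; the facility operates on a batch process. Turning to paragraph (n): (n) operates — the plant is within 200 m of a designated waterway. Exception (d) does not apply.
Exception (e) requires that all discharge is routed to a licensed treatment works; but discharge is not routed to a licensed treatment works, so (e) is unavailable.

No — exception (c) applies; Anika's plant is not required to register with the Waste Registry.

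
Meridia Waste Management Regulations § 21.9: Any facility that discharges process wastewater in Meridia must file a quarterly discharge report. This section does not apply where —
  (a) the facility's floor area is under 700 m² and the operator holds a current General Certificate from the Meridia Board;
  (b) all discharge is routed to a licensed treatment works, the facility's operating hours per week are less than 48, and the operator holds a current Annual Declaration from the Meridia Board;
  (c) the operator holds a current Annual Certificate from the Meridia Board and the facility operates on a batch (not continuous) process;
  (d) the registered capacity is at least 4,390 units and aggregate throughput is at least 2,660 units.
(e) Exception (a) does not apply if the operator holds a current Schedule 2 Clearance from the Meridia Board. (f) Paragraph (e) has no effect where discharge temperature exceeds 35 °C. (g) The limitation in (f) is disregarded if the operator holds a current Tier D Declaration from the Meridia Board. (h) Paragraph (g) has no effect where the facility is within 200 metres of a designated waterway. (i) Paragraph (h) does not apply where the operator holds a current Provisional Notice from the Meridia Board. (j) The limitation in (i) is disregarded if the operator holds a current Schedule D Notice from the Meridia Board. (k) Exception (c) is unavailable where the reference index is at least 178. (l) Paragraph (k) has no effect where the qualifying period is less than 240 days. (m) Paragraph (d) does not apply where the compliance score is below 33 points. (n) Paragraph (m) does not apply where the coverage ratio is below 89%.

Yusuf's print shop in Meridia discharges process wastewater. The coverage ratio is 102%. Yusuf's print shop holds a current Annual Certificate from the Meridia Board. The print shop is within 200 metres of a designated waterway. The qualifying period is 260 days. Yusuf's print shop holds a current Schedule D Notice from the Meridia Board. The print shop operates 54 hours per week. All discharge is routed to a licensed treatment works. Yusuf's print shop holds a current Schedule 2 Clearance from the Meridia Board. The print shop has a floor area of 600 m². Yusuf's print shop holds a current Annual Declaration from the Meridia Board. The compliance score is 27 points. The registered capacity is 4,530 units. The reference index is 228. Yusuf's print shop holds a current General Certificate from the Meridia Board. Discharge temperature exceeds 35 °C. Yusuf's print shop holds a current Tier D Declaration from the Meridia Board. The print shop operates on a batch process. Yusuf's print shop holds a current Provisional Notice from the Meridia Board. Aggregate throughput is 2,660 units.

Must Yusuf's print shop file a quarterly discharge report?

Exception (a)'s conditions are all satisfied: the facility's floor area is 600 m², under the 700 m² limit; a current General Certificate is held. Applying paragraphs (e)–(j): (e) would limit (a) — a current Schedule 2 Clearance is held — but (f) sets (e) aside: (f) is engaged — discharge temperature exceeds 35 °C. (g) operates (a current Tier D Declaration is held), but is overridden by (h): (h) applies — the print shop is within 200 m of a designated waterway. (i) would limit (h) — a current Provisional Notice is held — but (j) sets (i) aside: (j) is triggered — a current Schedule D Notice is held. (a) remains available.
Exception (b) fails — the facility's operating hours per week are 54, not less than 48.
Exception (c): a current Annual Certificate is held; the facility operates on a batch process — every condition holds. However, paragraphs (k)–(l) must be considered: (k) is engaged — the reference index is 228, meeting the 178 threshold. (l) is not engaged (the qualifying period is 260 days, not less than 240 days), so (k) stands. (c) is therefore removed.
Exception (d) is satisfied on its face — the registered capacity is 4,530 units, meeting the 4,390 units threshold; aggregate throughput is 2,660 units, meeting the 2,660 units threshold. However, paragraphs (m)–(n) must be considered: (m) operates against (d): the compliance score is 27 points, below the 33 points limit. (n) is not triggered (the coverage ratio is 102%, not below 89%), so (m) stands. So (d) is unavailable.

No — exception (a) applies; Yusuf's print shop is not required to file a quarterly discharge report.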